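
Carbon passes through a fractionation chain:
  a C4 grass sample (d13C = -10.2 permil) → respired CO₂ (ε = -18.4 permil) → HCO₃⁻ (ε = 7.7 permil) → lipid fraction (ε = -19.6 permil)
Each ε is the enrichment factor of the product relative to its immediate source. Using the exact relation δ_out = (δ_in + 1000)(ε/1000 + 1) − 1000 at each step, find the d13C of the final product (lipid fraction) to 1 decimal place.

-40.1 permil

step 1: δ = (-10.20 + 1000)·(-18.4/1000 + 1) − 1000 = -28.41 permil
step 2: δ = (-28.41 + 1000)·(7.7/1000 + 1) − 1000 = -20.93 permil
step 3: δ = (-20.93 + 1000)·(-19.6/1000 + 1) − 1000 = -40.12 permil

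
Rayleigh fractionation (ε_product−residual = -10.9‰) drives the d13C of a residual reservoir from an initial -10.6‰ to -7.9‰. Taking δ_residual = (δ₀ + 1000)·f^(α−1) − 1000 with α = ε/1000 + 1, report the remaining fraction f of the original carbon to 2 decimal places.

0.78

α − 1 = ε/1000 = -0.0109
(δ_res + 1000)/(δ₀ + 1000) = (-7.9 + 1000)/(-10.6 + 1000) = 992.1/989.4 = 1.002729
f = 1.002729^(1/-0.0109) = exp(ln(1.002729)/-0.0109) = exp(0.00273/-0.0109)
f = exp(-0.2500) = 0.7788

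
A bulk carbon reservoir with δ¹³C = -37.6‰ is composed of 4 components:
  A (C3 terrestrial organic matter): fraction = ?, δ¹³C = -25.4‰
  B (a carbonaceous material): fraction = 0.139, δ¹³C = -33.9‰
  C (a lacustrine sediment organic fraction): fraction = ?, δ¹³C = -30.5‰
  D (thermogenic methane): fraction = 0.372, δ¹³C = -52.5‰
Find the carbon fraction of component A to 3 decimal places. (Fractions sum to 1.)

0.305

Let f_A and f_C be the unknown fractions; fractions sum to 1 so f_A + f_C = 0.489.
Mass balance: Σ fᵢ·δᵢ = δ_bulk ⇒ f_A·(-25.4) + f_C·(-30.5) = -37.6 − (-24.242) = -13.358
Substitute f_C = 0.489 − f_A:
f_A·(-25.4 − -30.5) = -13.358 − 0.489×(-30.5) = 1.557
f_A = 1.557 / 5.1 = 0.3052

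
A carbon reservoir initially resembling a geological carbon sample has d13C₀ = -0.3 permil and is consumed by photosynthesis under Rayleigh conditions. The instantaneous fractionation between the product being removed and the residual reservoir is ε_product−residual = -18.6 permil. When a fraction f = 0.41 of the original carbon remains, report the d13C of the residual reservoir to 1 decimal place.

16.4 permil

Rayleigh residual: δ_res = (δ₀ + 1000)·f^(α−1) − 1000
α = ε/1000 + 1 = 0.98140, so α − 1 = -0.01860
f^(α−1) = 0.41^(-0.01860) = 1.016722
δ_res = (-0.3 + 1000) × 1.016722 − 1000 = 1016.417 − 1000 = 16.42 permil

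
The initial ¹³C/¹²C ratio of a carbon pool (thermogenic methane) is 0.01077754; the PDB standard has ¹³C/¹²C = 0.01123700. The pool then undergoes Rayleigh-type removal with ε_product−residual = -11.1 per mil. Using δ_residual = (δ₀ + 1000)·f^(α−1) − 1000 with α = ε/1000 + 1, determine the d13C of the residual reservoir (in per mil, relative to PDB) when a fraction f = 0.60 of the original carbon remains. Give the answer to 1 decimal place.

δ₀ = (0.01077754/0.01123700 − 1)×1000 = (0.959112 − 1)×1000 = -40.888 per mil
α − 1 = ε/1000 = -0.0111
f^(α−1) = 0.60^(-0.0111) = 1.005686
δ_res = (-40.888 + 1000) × 1.005686 − 1000 = 964.566 − 1000 = -35.43 per mil

-35.4 per mil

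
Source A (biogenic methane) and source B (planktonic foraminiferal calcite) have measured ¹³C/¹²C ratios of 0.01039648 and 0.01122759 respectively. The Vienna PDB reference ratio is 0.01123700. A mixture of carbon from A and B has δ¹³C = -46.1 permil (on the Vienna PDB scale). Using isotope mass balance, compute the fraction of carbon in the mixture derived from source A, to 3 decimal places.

δ_A = (0.01039648/0.01123700 − 1)×1000 = (0.925201 − 1)×1000 = -74.799 permil
δ_B = (0.01122759/0.01123700 − 1)×1000 = (0.999163 − 1)×1000 = -0.837 permil
f_A = (δ_mix − δ_B)/(δ_A − δ_B) = (-46.1 − (-0.837))/(-74.799 − (-0.837))
f_A = -45.263 / -73.962 = 0.6120

0.612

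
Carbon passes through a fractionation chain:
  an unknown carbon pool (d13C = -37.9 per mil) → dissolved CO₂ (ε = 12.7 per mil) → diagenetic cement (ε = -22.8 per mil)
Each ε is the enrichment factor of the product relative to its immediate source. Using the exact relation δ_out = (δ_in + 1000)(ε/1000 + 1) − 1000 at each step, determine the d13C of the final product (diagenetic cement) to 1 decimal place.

step 1: δ = (-37.90 + 1000)·(12.7/1000 + 1) − 1000 = -25.68 per mil
step 2: δ = (-25.68 + 1000)·(-22.8/1000 + 1) − 1000 = -47.90 per mil

-47.9 per mil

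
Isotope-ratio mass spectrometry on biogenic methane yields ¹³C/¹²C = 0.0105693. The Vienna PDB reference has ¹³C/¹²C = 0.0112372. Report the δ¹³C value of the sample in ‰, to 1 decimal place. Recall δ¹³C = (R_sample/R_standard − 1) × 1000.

δ¹³C = (R_sample / R_standard − 1) × 1000
R_sample / R_standard = 0.0105693 / 0.0112372 = 0.940563
δ¹³C = (0.940563 − 1) × 1000 = -59.44‰

-59.4‰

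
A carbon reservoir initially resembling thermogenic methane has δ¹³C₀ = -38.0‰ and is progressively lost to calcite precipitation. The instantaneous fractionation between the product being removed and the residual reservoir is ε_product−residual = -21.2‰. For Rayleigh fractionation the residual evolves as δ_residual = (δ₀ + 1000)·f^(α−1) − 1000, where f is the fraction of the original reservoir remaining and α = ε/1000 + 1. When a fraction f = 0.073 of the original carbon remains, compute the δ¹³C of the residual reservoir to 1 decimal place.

Rayleigh residual: δ_res = (δ₀ + 1000)·f^(α−1) − 1000
α = ε/1000 + 1 = 0.97880, so α − 1 = -0.02120
f^(α−1) = 0.073^(-0.02120) = 1.057055
δ_res = (-38.0 + 1000) × 1.057055 − 1000 = 1016.887 − 1000 = 16.89‰

16.9‰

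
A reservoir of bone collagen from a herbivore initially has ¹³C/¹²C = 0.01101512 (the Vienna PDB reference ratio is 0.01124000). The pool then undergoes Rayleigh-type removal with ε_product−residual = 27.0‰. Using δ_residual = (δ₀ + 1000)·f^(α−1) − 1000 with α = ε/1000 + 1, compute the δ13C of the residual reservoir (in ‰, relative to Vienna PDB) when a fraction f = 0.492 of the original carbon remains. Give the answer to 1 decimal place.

-38.6‰

δ₀ = (0.01101512/0.01124000 − 1)×1000 = (0.979993 − 1)×1000 = -20.007‰
α − 1 = ε/1000 = 0.0270
f^(α−1) = 0.492^(0.0270) = 0.981032
δ_res = (-20.007 + 1000) × 0.981032 − 1000 = 961.404 − 1000 = -38.60‰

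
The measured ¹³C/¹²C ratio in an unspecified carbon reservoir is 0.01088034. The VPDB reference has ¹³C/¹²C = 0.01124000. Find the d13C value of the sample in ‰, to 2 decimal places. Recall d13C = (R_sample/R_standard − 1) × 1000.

d13C = (R_sample / R_standard − 1) × 1000
R_sample / R_standard = 0.01088034 / 0.01124000 = 0.968002
d13C = (0.968002 − 1) × 1000 = -31.998‰

-32.00‰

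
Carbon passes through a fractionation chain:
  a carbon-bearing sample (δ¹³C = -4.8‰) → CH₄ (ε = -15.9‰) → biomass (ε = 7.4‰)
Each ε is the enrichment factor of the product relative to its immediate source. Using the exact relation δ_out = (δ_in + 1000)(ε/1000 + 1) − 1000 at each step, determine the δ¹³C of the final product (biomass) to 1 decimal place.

-13.4‰

step 1: δ = (-4.80 + 1000)·(-15.9/1000 + 1) − 1000 = -20.62‰
step 2: δ = (-20.62 + 1000)·(7.4/1000 + 1) − 1000 = -13.38‰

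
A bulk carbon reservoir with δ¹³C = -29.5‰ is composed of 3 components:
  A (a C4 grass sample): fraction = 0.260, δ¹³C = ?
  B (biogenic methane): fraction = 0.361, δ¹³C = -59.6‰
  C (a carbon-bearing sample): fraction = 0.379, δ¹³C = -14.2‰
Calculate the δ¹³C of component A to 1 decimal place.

Isotope mass balance: δ_bulk = Σ fᵢ·δᵢ.
-29.5 = 0.260×δ_A + 0.361×(-59.6) + 0.379×(-14.2)
0.260·δ_A = -29.5 − (-26.897) = -2.603
δ_A = -2.603 / 0.260 = -10.01‰

-10.0‰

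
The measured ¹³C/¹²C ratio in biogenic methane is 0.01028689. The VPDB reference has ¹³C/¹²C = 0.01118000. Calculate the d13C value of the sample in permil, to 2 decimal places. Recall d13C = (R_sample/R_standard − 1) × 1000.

-79.88 permil

d13C = (R_sample / R_standard − 1) × 1000
R_sample / R_standard = 0.01028689 / 0.01118000 = 0.920115
d13C = (0.920115 − 1) × 1000 = -79.885 permil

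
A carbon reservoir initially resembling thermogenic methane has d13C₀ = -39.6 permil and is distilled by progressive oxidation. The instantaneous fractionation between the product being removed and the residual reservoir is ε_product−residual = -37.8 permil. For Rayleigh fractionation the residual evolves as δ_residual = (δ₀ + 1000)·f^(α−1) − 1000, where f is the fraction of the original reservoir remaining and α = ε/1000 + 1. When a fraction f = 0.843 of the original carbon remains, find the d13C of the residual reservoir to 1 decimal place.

-33.4 permil

Rayleigh residual: δ_res = (δ₀ + 1000)·f^(α−1) − 1000
α = ε/1000 + 1 = 0.96220, so α − 1 = -0.03780
f^(α−1) = 0.843^(-0.03780) = 1.006477
δ_res = (-39.6 + 1000) × 1.006477 − 1000 = 966.620 − 1000 = -33.38 permil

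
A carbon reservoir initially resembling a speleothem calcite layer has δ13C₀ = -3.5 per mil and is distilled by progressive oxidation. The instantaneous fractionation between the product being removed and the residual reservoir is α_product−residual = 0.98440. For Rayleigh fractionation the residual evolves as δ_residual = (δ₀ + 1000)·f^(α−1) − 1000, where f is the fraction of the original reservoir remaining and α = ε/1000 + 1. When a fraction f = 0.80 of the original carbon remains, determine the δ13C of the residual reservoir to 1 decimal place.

0.0 per mil

Rayleigh residual: δ_res = (δ₀ + 1000)·f^(α−1) − 1000
α − 1 = -0.01560
f^(α−1) = 0.80^(-0.01560) = 1.003487
δ_res = (-3.5 + 1000) × 1.003487 − 1000 = 999.975 − 1000 = -0.03 per mil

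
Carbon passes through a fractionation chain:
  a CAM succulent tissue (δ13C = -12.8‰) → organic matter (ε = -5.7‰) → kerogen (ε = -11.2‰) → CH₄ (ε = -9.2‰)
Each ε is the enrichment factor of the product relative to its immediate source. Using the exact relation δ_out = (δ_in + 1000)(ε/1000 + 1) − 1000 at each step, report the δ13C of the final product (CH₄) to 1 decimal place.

-38.3‰

step 1: δ = (-12.80 + 1000)·(-5.7/1000 + 1) − 1000 = -18.43‰
step 2: δ = (-18.43 + 1000)·(-11.2/1000 + 1) − 1000 = -29.42‰
step 3: δ = (-29.42 + 1000)·(-9.2/1000 + 1) − 1000 = -38.35‰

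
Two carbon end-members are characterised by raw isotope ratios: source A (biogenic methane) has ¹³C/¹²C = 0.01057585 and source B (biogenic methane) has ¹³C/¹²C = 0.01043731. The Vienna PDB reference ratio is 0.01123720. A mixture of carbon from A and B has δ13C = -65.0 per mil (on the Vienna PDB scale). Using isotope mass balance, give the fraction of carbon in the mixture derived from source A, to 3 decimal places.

δ_A = (0.01057585/0.01123720 − 1)×1000 = (0.941146 − 1)×1000 = -58.854 per mil
δ_B = (0.01043731/0.01123720 − 1)×1000 = (0.928818 − 1)×1000 = -71.182 per mil
f_A = (δ_mix − δ_B)/(δ_A − δ_B) = (-65.0 − (-71.182))/(-58.854 − (-71.182))
f_A = 6.182 / 12.329 = 0.5015

0.501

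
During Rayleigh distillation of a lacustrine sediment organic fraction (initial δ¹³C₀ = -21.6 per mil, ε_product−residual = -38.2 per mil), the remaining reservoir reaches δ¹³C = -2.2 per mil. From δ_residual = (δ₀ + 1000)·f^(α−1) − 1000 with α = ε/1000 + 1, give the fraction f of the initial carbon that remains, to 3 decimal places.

α − 1 = ε/1000 = -0.0382
(δ_res + 1000)/(δ₀ + 1000) = (-2.2 + 1000)/(-21.6 + 1000) = 997.8/978.4 = 1.019828
f = 1.019828^(1/-0.0382) = exp(ln(1.019828)/-0.0382) = exp(0.01963/-0.0382)
f = exp(-0.5140) = 0.5981

0.598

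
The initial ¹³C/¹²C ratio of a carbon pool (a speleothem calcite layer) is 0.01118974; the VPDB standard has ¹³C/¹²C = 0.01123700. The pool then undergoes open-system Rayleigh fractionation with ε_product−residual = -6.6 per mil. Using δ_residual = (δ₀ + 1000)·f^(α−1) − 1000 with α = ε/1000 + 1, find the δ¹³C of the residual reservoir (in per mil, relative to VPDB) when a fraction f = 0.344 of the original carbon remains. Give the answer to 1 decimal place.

δ₀ = (0.01118974/0.01123700 − 1)×1000 = (0.995794 − 1)×1000 = -4.206 per mil
α − 1 = ε/1000 = -0.0066
f^(α−1) = 0.344^(-0.0066) = 1.007068
δ_res = (-4.206 + 1000) × 1.007068 − 1000 = 1002.832 − 1000 = 2.83 per mil

2.8 per mil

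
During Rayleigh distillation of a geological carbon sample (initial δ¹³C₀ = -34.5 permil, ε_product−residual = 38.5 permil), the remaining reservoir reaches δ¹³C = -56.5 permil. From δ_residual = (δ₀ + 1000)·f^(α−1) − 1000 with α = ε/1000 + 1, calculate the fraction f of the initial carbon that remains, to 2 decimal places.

0.55

α − 1 = ε/1000 = 0.0385
(δ_res + 1000)/(δ₀ + 1000) = (-56.5 + 1000)/(-34.5 + 1000) = 943.5/965.5 = 0.977214
f = 0.977214^(1/0.0385) = exp(ln(0.977214)/0.0385) = exp(-0.02305/0.0385)
f = exp(-0.5987) = 0.5495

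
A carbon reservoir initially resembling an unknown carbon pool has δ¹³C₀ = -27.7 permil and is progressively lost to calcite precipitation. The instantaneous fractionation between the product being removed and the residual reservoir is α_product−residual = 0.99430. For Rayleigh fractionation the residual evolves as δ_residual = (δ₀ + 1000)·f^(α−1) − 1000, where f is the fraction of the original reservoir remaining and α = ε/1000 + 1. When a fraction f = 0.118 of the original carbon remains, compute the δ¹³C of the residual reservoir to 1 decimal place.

-15.8 permil

Rayleigh residual: δ_res = (δ₀ + 1000)·f^(α−1) − 1000
α − 1 = -0.00570
f^(α−1) = 0.118^(-0.00570) = 1.012256
δ_res = (-27.7 + 1000) × 1.012256 − 1000 = 984.216 − 1000 = -15.78 permil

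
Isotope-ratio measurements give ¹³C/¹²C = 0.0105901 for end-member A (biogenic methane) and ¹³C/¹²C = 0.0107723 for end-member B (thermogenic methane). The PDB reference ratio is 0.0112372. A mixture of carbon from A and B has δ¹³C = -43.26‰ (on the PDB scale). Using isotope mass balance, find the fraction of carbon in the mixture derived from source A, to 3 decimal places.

0.116

δ_A = (0.0105901/0.0112372 − 1)×1000 = (0.942414 − 1)×1000 = -57.586‰
δ_B = (0.0107723/0.0112372 − 1)×1000 = (0.958628 − 1)×1000 = -41.372‰
f_A = (δ_mix − δ_B)/(δ_A − δ_B) = (-43.26 − (-41.372))/(-57.586 − (-41.372))
f_A = -1.888 / -16.214 = 0.1165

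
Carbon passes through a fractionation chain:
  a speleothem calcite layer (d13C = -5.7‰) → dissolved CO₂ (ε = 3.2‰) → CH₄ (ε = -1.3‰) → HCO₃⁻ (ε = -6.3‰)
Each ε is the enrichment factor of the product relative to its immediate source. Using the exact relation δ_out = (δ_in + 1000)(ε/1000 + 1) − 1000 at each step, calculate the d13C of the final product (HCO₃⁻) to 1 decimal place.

-10.1‰

step 1: δ = (-5.70 + 1000)·(3.2/1000 + 1) − 1000 = -2.52‰
step 2: δ = (-2.52 + 1000)·(-1.3/1000 + 1) − 1000 = -3.81‰
step 3: δ = (-3.81 + 1000)·(-6.3/1000 + 1) − 1000 = -10.09‰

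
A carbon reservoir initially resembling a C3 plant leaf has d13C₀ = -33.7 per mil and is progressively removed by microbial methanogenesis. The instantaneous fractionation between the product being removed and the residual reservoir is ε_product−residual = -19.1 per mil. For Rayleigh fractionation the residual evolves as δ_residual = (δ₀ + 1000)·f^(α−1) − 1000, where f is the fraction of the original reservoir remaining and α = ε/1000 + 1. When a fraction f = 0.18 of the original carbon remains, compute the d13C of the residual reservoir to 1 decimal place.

Rayleigh residual: δ_res = (δ₀ + 1000)·f^(α−1) − 1000
α = ε/1000 + 1 = 0.98090, so α − 1 = -0.01910
f^(α−1) = 0.18^(-0.01910) = 1.033295
δ_res = (-33.7 + 1000) × 1.033295 − 1000 = 998.473 − 1000 = -1.53 per mil

-1.5 per mil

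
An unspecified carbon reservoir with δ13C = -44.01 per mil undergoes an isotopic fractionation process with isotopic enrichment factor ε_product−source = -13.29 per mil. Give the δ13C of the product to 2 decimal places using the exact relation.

Exactly, δ_product = (δ_source + 1000)·(ε/1000 + 1) − 1000.
δ_product = (-44.01 + 1000) × (-13.29/1000 + 1) − 1000
δ_product = -56.715 per mil

-56.72 per mil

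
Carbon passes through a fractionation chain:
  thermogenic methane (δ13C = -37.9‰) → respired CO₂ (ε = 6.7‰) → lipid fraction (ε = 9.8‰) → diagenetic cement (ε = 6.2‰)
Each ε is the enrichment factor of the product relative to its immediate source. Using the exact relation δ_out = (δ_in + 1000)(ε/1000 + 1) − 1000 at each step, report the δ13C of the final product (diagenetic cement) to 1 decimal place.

step 1: δ = (-37.90 + 1000)·(6.7/1000 + 1) − 1000 = -31.45‰
step 2: δ = (-31.45 + 1000)·(9.8/1000 + 1) − 1000 = -21.96‰
step 3: δ = (-21.96 + 1000)·(6.2/1000 + 1) − 1000 = -15.90‰

-15.9‰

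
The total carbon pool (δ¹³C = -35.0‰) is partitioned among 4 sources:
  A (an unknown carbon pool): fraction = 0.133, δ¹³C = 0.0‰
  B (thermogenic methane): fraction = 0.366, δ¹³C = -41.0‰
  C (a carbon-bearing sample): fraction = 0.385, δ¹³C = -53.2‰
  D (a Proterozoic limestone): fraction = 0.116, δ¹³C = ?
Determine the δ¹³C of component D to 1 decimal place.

4.2‰

Isotope mass balance: δ_bulk = Σ fᵢ·δᵢ.
-35.0 = 0.133×(0.0) + 0.366×(-41.0) + 0.385×(-53.2) + 0.116×δ_D
0.116·δ_D = -35.0 − (-35.488) = 0.488
δ_D = 0.488 / 0.116 = 4.21‰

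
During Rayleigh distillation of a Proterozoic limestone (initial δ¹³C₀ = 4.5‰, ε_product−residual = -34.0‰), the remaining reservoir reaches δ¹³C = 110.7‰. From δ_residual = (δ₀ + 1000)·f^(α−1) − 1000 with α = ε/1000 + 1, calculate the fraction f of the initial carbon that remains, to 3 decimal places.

α − 1 = ε/1000 = -0.0340
(δ_res + 1000)/(δ₀ + 1000) = (110.7 + 1000)/(4.5 + 1000) = 1110.7/1004.5 = 1.105724
f = 1.105724^(1/-0.0340) = exp(ln(1.105724)/-0.0340) = exp(0.10050/-0.0340)
f = exp(-2.9559) = 0.0520

0.052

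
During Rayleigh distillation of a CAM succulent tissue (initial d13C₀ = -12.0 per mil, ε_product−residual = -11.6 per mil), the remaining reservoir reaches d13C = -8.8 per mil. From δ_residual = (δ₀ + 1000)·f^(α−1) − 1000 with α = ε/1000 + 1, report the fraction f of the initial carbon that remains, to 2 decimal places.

0.76

α − 1 = ε/1000 = -0.0116
(δ_res + 1000)/(δ₀ + 1000) = (-8.8 + 1000)/(-12.0 + 1000) = 991.2/988.0 = 1.003239
f = 1.003239^(1/-0.0116) = exp(ln(1.003239)/-0.0116) = exp(0.00323/-0.0116)
f = exp(-0.2788) = 0.7567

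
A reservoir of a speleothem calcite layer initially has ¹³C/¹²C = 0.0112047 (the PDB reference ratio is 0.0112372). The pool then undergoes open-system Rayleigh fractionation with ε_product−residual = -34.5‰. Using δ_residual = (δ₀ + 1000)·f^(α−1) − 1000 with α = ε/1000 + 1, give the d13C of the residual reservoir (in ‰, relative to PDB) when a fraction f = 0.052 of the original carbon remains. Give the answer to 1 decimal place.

δ₀ = (0.0112047/0.0112372 − 1)×1000 = (0.997108 − 1)×1000 = -2.892‰
α − 1 = ε/1000 = -0.0345
f^(α−1) = 0.052^(-0.0345) = 1.107383
δ_res = (-2.892 + 1000) × 1.107383 − 1000 = 1104.180 − 1000 = 104.18‰

104.2‰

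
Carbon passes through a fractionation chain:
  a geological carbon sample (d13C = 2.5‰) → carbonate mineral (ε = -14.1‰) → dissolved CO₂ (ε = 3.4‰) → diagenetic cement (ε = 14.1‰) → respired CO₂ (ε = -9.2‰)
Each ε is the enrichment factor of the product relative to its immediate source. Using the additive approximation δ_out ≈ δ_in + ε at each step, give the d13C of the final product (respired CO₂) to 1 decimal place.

-3.3‰

step 1: δ ≈ 2.5 + (-14.1) = -11.6‰
step 2: δ ≈ -11.6 + (3.4) = -8.2‰
step 3: δ ≈ -8.2 + (14.1) = 5.9‰
step 4: δ ≈ 5.9 + (-9.2) = -3.3‰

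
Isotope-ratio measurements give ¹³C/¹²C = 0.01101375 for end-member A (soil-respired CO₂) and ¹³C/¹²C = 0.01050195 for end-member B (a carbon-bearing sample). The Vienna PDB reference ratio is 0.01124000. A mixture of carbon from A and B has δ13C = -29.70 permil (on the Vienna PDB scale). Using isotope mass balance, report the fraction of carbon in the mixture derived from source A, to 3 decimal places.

0.790

δ_A = (0.01101375/0.01124000 − 1)×1000 = (0.979871 − 1)×1000 = -20.129 permil
δ_B = (0.01050195/0.01124000 − 1)×1000 = (0.934337 − 1)×1000 = -65.663 permil
f_A = (δ_mix − δ_B)/(δ_A − δ_B) = (-29.70 − (-65.663))/(-20.129 − (-65.663))
f_A = 35.963 / 45.534 = 0.7898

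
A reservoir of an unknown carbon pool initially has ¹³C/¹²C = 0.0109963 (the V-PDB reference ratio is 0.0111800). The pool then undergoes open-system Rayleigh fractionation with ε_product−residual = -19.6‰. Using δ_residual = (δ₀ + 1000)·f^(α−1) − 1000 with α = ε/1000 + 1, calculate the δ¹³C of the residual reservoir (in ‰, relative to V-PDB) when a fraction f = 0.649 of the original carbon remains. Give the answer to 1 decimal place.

-8.1‰

δ₀ = (0.0109963/0.0111800 − 1)×1000 = (0.983569 − 1)×1000 = -16.431‰
α − 1 = ε/1000 = -0.0196
f^(α−1) = 0.649^(-0.0196) = 1.008510
δ_res = (-16.431 + 1000) × 1.008510 − 1000 = 991.939 − 1000 = -8.06‰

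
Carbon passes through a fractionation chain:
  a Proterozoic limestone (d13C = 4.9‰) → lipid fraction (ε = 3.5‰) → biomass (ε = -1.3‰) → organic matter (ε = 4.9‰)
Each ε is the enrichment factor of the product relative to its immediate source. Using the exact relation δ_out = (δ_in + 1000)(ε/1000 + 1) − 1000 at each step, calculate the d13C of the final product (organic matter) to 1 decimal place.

12.0‰

step 1: δ = (4.90 + 1000)·(3.5/1000 + 1) − 1000 = 8.42‰
step 2: δ = (8.42 + 1000)·(-1.3/1000 + 1) − 1000 = 7.11‰
step 3: δ = (7.11 + 1000)·(4.9/1000 + 1) − 1000 = 12.04‰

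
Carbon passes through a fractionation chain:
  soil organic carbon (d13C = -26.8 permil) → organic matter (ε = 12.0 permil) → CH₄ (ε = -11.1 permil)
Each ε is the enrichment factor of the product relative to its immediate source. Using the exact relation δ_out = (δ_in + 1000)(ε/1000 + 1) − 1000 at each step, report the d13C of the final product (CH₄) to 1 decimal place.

-26.1 permil

step 1: δ = (-26.80 + 1000)·(12.0/1000 + 1) − 1000 = -15.12 permil
step 2: δ = (-15.12 + 1000)·(-11.1/1000 + 1) − 1000 = -26.05 permil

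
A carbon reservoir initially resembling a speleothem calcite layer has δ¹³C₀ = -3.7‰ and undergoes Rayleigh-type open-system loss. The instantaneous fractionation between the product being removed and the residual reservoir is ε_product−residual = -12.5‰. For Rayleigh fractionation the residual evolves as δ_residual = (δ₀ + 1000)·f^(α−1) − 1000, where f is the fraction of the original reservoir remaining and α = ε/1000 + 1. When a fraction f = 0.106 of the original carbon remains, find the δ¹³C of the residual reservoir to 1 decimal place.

24.6‰

Rayleigh residual: δ_res = (δ₀ + 1000)·f^(α−1) − 1000
α = ε/1000 + 1 = 0.98750, so α − 1 = -0.01250
f^(α−1) = 0.106^(-0.01250) = 1.028451
δ_res = (-3.7 + 1000) × 1.028451 − 1000 = 1024.646 − 1000 = 24.65‰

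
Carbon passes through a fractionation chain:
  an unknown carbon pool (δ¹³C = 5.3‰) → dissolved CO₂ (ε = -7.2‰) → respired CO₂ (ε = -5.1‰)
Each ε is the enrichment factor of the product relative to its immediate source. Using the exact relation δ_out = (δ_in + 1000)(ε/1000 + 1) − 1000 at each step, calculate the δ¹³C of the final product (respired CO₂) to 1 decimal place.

-7.0‰

step 1: δ = (5.30 + 1000)·(-7.2/1000 + 1) − 1000 = -1.94‰
step 2: δ = (-1.94 + 1000)·(-5.1/1000 + 1) − 1000 = -7.03‰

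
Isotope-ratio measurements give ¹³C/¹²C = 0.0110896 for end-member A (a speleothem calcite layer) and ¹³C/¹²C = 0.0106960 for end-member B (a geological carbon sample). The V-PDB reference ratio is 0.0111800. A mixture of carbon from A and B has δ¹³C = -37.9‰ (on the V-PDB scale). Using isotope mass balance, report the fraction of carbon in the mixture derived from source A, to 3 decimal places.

δ_A = (0.0110896/0.0111800 − 1)×1000 = (0.991914 − 1)×1000 = -8.086‰
δ_B = (0.0106960/0.0111800 − 1)×1000 = (0.956708 − 1)×1000 = -43.292‰
f_A = (δ_mix − δ_B)/(δ_A − δ_B) = (-37.9 − (-43.292))/(-8.086 − (-43.292))
f_A = 5.392 / 35.206 = 0.1531

0.153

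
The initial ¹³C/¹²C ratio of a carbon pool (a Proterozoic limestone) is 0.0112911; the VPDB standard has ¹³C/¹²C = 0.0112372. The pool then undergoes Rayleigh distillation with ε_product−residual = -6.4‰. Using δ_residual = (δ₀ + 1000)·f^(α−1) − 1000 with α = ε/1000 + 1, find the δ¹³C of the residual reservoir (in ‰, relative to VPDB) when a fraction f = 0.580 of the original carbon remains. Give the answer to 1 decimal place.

8.3‰

δ₀ = (0.0112911/0.0112372 − 1)×1000 = (1.004797 − 1)×1000 = 4.797‰
α − 1 = ε/1000 = -0.0064
f^(α−1) = 0.580^(-0.0064) = 1.003492
δ_res = (4.797 + 1000) × 1.003492 − 1000 = 1008.306 − 1000 = 8.31‰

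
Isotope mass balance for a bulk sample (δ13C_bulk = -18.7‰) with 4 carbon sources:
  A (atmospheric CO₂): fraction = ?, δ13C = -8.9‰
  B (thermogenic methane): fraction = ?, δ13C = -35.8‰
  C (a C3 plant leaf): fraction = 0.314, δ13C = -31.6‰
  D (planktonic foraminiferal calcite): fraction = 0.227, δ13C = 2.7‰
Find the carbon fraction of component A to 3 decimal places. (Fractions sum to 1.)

0.262

Let f_A and f_B be the unknown fractions; fractions sum to 1 so f_A + f_B = 0.459.
Mass balance: Σ fᵢ·δᵢ = δ_bulk ⇒ f_A·(-8.9) + f_B·(-35.8) = -18.7 − (-9.309) = -9.390
Substitute f_B = 0.459 − f_A:
f_A·(-8.9 − -35.8) = -9.390 − 0.459×(-35.8) = 7.042
f_A = 7.042 / 26.9 = 0.2618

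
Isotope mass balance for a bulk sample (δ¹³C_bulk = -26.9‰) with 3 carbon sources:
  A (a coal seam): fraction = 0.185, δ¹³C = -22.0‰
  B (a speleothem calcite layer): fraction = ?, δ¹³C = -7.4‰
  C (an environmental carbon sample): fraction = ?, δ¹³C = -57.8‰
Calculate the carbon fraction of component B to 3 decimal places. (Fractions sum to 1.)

0.482

Let f_B and f_C be the unknown fractions; fractions sum to 1 so f_B + f_C = 0.815.
Mass balance: Σ fᵢ·δᵢ = δ_bulk ⇒ f_B·(-7.4) + f_C·(-57.8) = -26.9 − (-4.070) = -22.830
Substitute f_C = 0.815 − f_B:
f_B·(-7.4 − -57.8) = -22.830 − 0.815×(-57.8) = 24.277
f_B = 24.277 / 50.4 = 0.4817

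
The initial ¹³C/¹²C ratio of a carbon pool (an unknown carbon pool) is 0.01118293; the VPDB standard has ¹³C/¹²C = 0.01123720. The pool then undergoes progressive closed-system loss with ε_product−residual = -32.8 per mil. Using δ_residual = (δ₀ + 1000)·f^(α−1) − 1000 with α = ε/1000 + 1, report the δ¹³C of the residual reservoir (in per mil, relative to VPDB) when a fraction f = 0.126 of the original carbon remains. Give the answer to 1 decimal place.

65.1 per mil

δ₀ = (0.01118293/0.01123720 − 1)×1000 = (0.995171 − 1)×1000 = -4.829 per mil
α − 1 = ε/1000 = -0.0328
f^(α−1) = 0.126^(-0.0328) = 1.070306
δ_res = (-4.829 + 1000) × 1.070306 − 1000 = 1065.137 − 1000 = 65.14 per mil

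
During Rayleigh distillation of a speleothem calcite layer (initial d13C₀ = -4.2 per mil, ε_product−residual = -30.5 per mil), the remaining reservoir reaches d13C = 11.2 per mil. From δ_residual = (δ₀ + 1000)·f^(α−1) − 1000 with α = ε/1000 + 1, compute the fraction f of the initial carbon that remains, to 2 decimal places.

α − 1 = ε/1000 = -0.0305
(δ_res + 1000)/(δ₀ + 1000) = (11.2 + 1000)/(-4.2 + 1000) = 1011.2/995.8 = 1.015465
f = 1.015465^(1/-0.0305) = exp(ln(1.015465)/-0.0305) = exp(0.01535/-0.0305)
f = exp(-0.5032) = 0.6046

0.60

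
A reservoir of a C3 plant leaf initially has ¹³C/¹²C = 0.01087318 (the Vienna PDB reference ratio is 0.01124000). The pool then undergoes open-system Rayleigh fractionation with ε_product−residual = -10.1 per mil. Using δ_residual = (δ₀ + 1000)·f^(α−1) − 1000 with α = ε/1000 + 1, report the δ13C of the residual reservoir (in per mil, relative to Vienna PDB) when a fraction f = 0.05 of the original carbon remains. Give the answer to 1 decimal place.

δ₀ = (0.01087318/0.01124000 − 1)×1000 = (0.967365 − 1)×1000 = -32.635 per mil
α − 1 = ε/1000 = -0.0101
f^(α−1) = 0.05^(-0.0101) = 1.030719
δ_res = (-32.635 + 1000) × 1.030719 − 1000 = 997.082 − 1000 = -2.92 per mil

-2.9 per mil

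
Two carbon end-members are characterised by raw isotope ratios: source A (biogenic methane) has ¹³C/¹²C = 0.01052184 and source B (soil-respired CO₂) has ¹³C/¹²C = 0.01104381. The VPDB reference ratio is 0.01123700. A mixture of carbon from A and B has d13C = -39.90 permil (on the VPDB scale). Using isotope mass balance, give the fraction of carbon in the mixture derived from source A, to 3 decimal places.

δ_A = (0.01052184/0.01123700 − 1)×1000 = (0.936357 − 1)×1000 = -63.643 permil
δ_B = (0.01104381/0.01123700 − 1)×1000 = (0.982808 − 1)×1000 = -17.192 permil
f_A = (δ_mix − δ_B)/(δ_A − δ_B) = (-39.90 − (-17.192))/(-63.643 − (-17.192))
f_A = -22.708 / -46.451 = 0.4889

0.489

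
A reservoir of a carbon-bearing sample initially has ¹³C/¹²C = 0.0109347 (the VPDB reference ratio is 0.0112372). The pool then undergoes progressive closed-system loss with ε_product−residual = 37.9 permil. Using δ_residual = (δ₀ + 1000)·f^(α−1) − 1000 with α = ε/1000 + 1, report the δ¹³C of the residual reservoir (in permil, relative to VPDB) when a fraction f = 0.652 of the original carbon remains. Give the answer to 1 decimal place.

-42.6 permil

δ₀ = (0.0109347/0.0112372 − 1)×1000 = (0.973080 − 1)×1000 = -26.920 permil
α − 1 = ε/1000 = 0.0379
f^(α−1) = 0.652^(0.0379) = 0.983920
δ_res = (-26.920 + 1000) × 0.983920 − 1000 = 957.434 − 1000 = -42.57 permil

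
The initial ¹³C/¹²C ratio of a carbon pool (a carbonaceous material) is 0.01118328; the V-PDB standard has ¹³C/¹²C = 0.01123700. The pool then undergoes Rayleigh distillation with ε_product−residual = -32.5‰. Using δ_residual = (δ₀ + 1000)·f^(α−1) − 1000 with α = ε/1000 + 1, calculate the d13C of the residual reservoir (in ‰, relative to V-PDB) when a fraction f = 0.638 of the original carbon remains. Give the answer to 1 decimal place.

9.9‰

δ₀ = (0.01118328/0.01123700 − 1)×1000 = (0.995219 − 1)×1000 = -4.781‰
α − 1 = ε/1000 = -0.0325
f^(α−1) = 0.638^(-0.0325) = 1.014713
δ_res = (-4.781 + 1000) × 1.014713 − 1000 = 1009.862 − 1000 = 9.86‰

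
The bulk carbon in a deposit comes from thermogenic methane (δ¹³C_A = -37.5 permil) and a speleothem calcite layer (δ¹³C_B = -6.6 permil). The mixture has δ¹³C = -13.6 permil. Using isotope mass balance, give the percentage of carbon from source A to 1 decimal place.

22.7%

δ_mix = f_A·δ_A + (1 − f_A)·δ_B  ⇒  f_A = (δ_mix − δ_B)/(δ_A − δ_B)
f_A = (-13.6 − (-6.6)) / (-37.5 − (-6.6))
f_A = -7.0 / -30.9 = 0.2265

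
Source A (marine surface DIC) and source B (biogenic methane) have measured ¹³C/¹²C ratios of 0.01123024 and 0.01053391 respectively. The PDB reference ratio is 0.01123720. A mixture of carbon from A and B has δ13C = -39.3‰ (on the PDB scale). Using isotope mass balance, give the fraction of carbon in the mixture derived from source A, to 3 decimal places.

δ_A = (0.01123024/0.01123720 − 1)×1000 = (0.999381 − 1)×1000 = -0.619‰
δ_B = (0.01053391/0.01123720 − 1)×1000 = (0.937414 − 1)×1000 = -62.586‰
f_A = (δ_mix − δ_B)/(δ_A − δ_B) = (-39.3 − (-62.586))/(-0.619 − (-62.586))
f_A = 23.286 / 61.967 = 0.3758

0.376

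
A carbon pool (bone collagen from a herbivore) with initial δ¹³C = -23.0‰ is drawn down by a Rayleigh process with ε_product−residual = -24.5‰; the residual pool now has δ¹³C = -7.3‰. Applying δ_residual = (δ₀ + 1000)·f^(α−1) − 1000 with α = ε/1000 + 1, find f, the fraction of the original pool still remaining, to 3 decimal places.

α − 1 = ε/1000 = -0.0245
(δ_res + 1000)/(δ₀ + 1000) = (-7.3 + 1000)/(-23.0 + 1000) = 992.7/977.0 = 1.016070
f = 1.016070^(1/-0.0245) = exp(ln(1.016070)/-0.0245) = exp(0.01594/-0.0245)
f = exp(-0.6507) = 0.5217

0.522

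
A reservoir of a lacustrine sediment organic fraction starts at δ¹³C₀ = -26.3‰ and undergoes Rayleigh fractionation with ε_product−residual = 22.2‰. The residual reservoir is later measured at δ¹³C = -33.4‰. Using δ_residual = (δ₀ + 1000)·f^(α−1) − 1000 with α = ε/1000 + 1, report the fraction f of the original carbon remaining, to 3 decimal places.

α − 1 = ε/1000 = 0.0222
(δ_res + 1000)/(δ₀ + 1000) = (-33.4 + 1000)/(-26.3 + 1000) = 966.6/973.7 = 0.992708
f = 0.992708^(1/0.0222) = exp(ln(0.992708)/0.0222) = exp(-0.00732/0.0222)
f = exp(-0.3297) = 0.7192

0.719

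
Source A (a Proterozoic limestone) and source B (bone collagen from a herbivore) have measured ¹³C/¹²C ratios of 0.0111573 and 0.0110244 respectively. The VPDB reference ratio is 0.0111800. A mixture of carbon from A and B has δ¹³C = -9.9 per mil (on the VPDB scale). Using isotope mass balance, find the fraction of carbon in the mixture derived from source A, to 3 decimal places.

δ_A = (0.0111573/0.0111800 − 1)×1000 = (0.997970 − 1)×1000 = -2.030 per mil
δ_B = (0.0110244/0.0111800 − 1)×1000 = (0.986082 − 1)×1000 = -13.918 per mil
f_A = (δ_mix − δ_B)/(δ_A − δ_B) = (-9.9 − (-13.918))/(-2.030 − (-13.918))
f_A = 4.018 / 11.887 = 0.3380

0.338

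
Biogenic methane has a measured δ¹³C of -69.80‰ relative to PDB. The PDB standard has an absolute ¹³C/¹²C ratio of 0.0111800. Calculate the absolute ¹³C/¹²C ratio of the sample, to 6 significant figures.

0.0103996

R_sample = R_standard × (δ¹³C/1000 + 1)
R_sample = 0.0111800 × (-69.80/1000 + 1) = 0.0111800 × 0.930200
R_sample = 0.0103996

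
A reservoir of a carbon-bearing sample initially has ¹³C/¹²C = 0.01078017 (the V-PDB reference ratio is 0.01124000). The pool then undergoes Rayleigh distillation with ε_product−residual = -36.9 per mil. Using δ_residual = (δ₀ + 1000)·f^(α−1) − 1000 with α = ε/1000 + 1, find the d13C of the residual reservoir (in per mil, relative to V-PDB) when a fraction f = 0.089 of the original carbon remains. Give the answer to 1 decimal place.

δ₀ = (0.01078017/0.01124000 − 1)×1000 = (0.959090 − 1)×1000 = -40.910 per mil
α − 1 = ε/1000 = -0.0369
f^(α−1) = 0.089^(-0.0369) = 1.093371
δ_res = (-40.910 + 1000) × 1.093371 − 1000 = 1048.641 − 1000 = 48.64 per mil

48.6 per mil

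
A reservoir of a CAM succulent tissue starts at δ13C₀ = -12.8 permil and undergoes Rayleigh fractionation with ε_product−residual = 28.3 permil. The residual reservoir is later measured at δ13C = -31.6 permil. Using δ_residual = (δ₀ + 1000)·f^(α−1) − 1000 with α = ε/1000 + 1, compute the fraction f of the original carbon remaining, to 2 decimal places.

α − 1 = ε/1000 = 0.0283
(δ_res + 1000)/(δ₀ + 1000) = (-31.6 + 1000)/(-12.8 + 1000) = 968.4/987.2 = 0.980956
f = 0.980956^(1/0.0283) = exp(ln(0.980956)/0.0283) = exp(-0.01923/0.0283)
f = exp(-0.6794) = 0.5069

0.51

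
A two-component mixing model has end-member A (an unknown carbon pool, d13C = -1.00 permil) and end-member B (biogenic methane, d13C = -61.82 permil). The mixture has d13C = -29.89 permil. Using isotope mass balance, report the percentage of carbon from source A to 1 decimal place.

52.5%

δ_mix = f_A·δ_A + (1 − f_A)·δ_B  ⇒  f_A = (δ_mix − δ_B)/(δ_A − δ_B)
f_A = (-29.89 − (-61.82)) / (-1.00 − (-61.82))
f_A = 31.93 / 60.82 = 0.5250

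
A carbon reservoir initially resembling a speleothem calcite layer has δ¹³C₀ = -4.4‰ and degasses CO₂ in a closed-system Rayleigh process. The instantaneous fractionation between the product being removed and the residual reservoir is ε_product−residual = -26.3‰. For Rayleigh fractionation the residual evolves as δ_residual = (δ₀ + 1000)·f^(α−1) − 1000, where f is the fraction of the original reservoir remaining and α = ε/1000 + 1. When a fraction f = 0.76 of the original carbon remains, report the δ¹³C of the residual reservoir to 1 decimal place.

Rayleigh residual: δ_res = (δ₀ + 1000)·f^(α−1) − 1000
α = ε/1000 + 1 = 0.97370, so α − 1 = -0.02630
f^(α−1) = 0.76^(-0.02630) = 1.007244
δ_res = (-4.4 + 1000) × 1.007244 − 1000 = 1002.812 − 1000 = 2.81‰

2.8‰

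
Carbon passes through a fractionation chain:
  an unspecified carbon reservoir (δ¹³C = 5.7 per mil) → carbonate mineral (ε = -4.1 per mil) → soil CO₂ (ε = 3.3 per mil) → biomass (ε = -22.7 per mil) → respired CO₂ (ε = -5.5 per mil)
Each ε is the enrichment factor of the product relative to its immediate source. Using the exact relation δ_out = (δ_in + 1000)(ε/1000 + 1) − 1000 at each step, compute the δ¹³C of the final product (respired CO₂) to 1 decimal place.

step 1: δ = (5.70 + 1000)·(-4.1/1000 + 1) − 1000 = 1.58 per mil
step 2: δ = (1.58 + 1000)·(3.3/1000 + 1) − 1000 = 4.88 per mil
step 3: δ = (4.88 + 1000)·(-22.7/1000 + 1) − 1000 = -17.93 per mil
step 4: δ = (-17.93 + 1000)·(-5.5/1000 + 1) − 1000 = -23.33 per mil

-23.3 per mil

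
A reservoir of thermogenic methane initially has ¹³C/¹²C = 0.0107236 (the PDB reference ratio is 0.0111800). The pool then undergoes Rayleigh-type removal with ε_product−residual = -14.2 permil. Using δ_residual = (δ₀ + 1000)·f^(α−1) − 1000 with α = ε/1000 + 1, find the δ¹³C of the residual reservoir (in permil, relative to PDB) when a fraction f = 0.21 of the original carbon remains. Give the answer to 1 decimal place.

-19.3 permil

δ₀ = (0.0107236/0.0111800 − 1)×1000 = (0.959177 − 1)×1000 = -40.823 permil
α − 1 = ε/1000 = -0.0142
f^(α−1) = 0.21^(-0.0142) = 1.022409
δ_res = (-40.823 + 1000) × 1.022409 − 1000 = 980.671 − 1000 = -19.33 permil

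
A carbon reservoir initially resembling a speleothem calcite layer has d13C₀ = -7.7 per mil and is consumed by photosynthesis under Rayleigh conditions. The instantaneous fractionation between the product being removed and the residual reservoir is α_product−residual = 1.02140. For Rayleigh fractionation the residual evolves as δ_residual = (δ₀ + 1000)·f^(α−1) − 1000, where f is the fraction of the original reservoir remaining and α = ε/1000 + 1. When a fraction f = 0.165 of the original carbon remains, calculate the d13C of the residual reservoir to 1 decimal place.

Rayleigh residual: δ_res = (δ₀ + 1000)·f^(α−1) − 1000
α − 1 = 0.02140
f^(α−1) = 0.165^(0.02140) = 0.962175
δ_res = (-7.7 + 1000) × 0.962175 − 1000 = 954.766 − 1000 = -45.23 per mil

-45.2 per mil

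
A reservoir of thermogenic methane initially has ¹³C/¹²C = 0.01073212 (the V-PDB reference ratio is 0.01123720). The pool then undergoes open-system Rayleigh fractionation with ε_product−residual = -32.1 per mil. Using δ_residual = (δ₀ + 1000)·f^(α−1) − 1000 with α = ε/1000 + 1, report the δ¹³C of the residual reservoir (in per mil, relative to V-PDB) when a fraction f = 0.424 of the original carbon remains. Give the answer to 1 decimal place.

δ₀ = (0.01073212/0.01123720 − 1)×1000 = (0.955053 − 1)×1000 = -44.947 per mil
α − 1 = ε/1000 = -0.0321
f^(α−1) = 0.424^(-0.0321) = 1.027925
δ_res = (-44.947 + 1000) × 1.027925 − 1000 = 981.723 − 1000 = -18.28 per mil

-18.3 per mil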